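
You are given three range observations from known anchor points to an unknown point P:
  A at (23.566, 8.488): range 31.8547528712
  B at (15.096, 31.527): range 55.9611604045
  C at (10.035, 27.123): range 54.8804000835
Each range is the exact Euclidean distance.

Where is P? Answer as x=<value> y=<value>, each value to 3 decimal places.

eq1: (x − 23.566)² + (y − 8.488)² = 31.8547528712²
eq2: (x − 15.096)² + (y − 31.527)² = 55.9611604045²
eq3: (x − 10.035)² + (y − 27.123)² = 54.8804000835²
eq2−eq3, eq2−eq1 (x²,y² cancel):
  -10.122·x − 8.808·y = -265.689431
  16.940·x − 46.078·y = 1522.487748
det = -10.122·-46.078 − -8.808·16.940 = 615.609036
x = (-265.689431·-46.078 − -8.808·1522.487748) / 615.609036 = 41.670132
y = (-10.122·1522.487748 − -265.689431·16.940) / 615.609036 = -17.722030

x=41.670 y=-17.722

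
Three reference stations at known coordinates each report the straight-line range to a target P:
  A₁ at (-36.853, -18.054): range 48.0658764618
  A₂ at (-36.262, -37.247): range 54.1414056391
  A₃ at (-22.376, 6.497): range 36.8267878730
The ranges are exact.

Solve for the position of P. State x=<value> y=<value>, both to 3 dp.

x=10.537 y=-10.024

eq1: (x + 36.853)² + (y + 18.054)² = 48.0658764618²
eq2: (x + 36.262)² + (y + 37.247)² = 54.1414056391²
eq3: (x + 22.376)² + (y − 6.497)² = 36.8267878730²
eq2−eq3, eq2−eq1 (x²,y² cancel):
  27.772·x + 87.488·y = -584.295768
  -1.182·x + 38.386·y = -397.217803
det = 27.772·38.386 − 87.488·-1.182 = 1169.466808
x = (-584.295768·38.386 − 87.488·-397.217803) / 1169.466808 = 10.537292
y = (27.772·-397.217803 − -584.295768·-1.182) / 1169.466808 = -10.023517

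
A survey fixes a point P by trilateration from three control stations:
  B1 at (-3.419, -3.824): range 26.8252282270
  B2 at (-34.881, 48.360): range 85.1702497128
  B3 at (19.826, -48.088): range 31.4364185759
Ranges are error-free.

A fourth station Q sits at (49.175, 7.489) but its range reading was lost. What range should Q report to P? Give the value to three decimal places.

37.761

eq1: (x + 3.419)² + (y + 3.824)² = 26.8252282270²
eq2: (x + 34.881)² + (y − 48.360)² = 85.1702497128²
eq3: (x − 19.826)² + (y + 48.088)² = 31.4364185759²
eq1−eq3, eq1−eq2 (x²,y² cancel):
  46.490·x − 88.528·y = 2410.557940
  -62.924·x + 104.368·y = -3005.317343
det = 46.490·104.368 − -88.528·-62.924 = -718.467552
x = (2410.557940·104.368 − -88.528·-3005.317343) / -718.467552 = 20.139563
y = (46.490·-3005.317343 − 2410.557940·-62.924) / -718.467552 = -16.653145
|P − Q| = √((20.139563 − 49.175)² + (-16.653145 − 7.489)²) = 37.761088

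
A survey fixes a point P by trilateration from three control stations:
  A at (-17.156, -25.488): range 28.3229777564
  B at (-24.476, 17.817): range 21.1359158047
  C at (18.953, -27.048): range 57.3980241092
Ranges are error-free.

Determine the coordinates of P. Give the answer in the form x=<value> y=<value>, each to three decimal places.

eq1: (x + 17.156)² + (y + 25.488)² = 28.3229777564²
eq2: (x + 24.476)² + (y − 17.817)² = 21.1359158047²
eq3: (x − 18.953)² + (y + 27.048)² = 57.3980241092²
eq2−eq1, eq2−eq3 (x²,y² cancel):
  14.640·x − 86.610·y = -328.017717
  86.858·x − 89.730·y = -2673.515787
det = 14.640·-89.730 − -86.610·86.858 = 6209.124180
x = (-328.017717·-89.730 − -86.610·-2673.515787) / 6209.124180 = -32.552123
y = (14.640·-2673.515787 − -328.017717·86.858) / 6209.124180 = -1.715106

x=-32.552 y=-1.715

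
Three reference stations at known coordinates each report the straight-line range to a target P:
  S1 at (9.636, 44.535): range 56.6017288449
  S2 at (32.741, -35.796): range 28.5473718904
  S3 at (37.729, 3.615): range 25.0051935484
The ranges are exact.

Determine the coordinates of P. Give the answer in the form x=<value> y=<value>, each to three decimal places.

x=17.791 y=-11.476

eq1: (x − 9.636)² + (y − 44.535)² = 56.6017288449²
eq2: (x − 32.741)² + (y + 35.796)² = 28.5473718904²
eq3: (x − 37.729)² + (y − 3.615)² = 25.0051935484²
eq2−eq3, eq2−eq1 (x²,y² cancel):
  9.976·x + 78.822·y = -727.088294
  -46.210·x + 160.662·y = -2665.911242
det = 9.976·160.662 − 78.822·-46.210 = 5245.128732
x = (-727.088294·160.662 − 78.822·-2665.911242) / 5245.128732 = 17.791174
y = (9.976·-2665.911242 − -727.088294·-46.210) / 5245.128732 = -11.476149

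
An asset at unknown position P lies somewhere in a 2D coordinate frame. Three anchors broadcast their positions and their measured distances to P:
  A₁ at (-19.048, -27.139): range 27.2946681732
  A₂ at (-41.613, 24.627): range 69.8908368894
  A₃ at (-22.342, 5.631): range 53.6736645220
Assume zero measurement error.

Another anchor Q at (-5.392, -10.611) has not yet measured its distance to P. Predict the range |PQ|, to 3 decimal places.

48.589

eq1: (x + 19.048)² + (y + 27.139)² = 27.2946681732²
eq2: (x + 41.613)² + (y − 24.627)² = 69.8908368894²
eq3: (x + 22.342)² + (y − 5.631)² = 53.6736645220²
eq3−eq2, eq3−eq1 (x²,y² cancel):
  -38.542·x + 37.992·y = -196.609045
  6.588·x − 65.540·y = 2704.341853
det = -38.542·-65.540 − 37.992·6.588 = 2275.751384
x = (-196.609045·-65.540 − 37.992·2704.341853) / 2275.751384 = -39.484805
y = (-38.542·2704.341853 − -196.609045·6.588) / 2275.751384 = -45.231427
|P − Q| = √((-39.484805 − -5.392)² + (-45.231427 − -10.611)²) = 48.589025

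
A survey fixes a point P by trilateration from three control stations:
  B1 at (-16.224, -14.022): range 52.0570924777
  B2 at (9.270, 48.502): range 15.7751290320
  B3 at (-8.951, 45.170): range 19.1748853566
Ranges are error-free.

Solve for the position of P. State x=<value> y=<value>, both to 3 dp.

x=5.935 y=33.083

eq1: (x + 16.224)² + (y + 14.022)² = 52.0570924777²
eq2: (x − 9.270)² + (y − 48.502)² = 15.7751290320²
eq3: (x + 8.951)² + (y − 45.170)² = 19.1748853566²
eq2−eq3, eq2−eq1 (x²,y² cancel):
  -36.442·x − 6.664·y = -436.749135
  -50.988·x − 125.048·y = -4439.628425
det = -36.442·-125.048 − -6.664·-50.988 = 4217.215184
x = (-436.749135·-125.048 − -6.664·-4439.628425) / 4217.215184 = 5.934941
y = (-36.442·-4439.628425 − -436.749135·-50.988) / 4217.215184 = 33.083437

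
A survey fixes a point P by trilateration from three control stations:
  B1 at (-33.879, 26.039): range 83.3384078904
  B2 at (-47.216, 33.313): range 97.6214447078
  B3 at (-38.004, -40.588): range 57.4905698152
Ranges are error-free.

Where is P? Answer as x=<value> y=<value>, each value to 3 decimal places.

eq1: (x + 33.879)² + (y − 26.039)² = 83.3384078904²
eq2: (x + 47.216)² + (y − 33.313)² = 97.6214447078²
eq3: (x + 38.004)² + (y + 40.588)² = 57.4905698152²
eq2−eq3, eq2−eq1 (x²,y² cancel):
  18.424·x − 147.802·y = 5977.363984
  26.674·x − 14.548·y = 1071.365774
det = 18.424·-14.548 − -147.802·26.674 = 3674.438196
x = (5977.363984·-14.548 − -147.802·1071.365774) / 3674.438196 = 19.429178
y = (18.424·1071.365774 − 5977.363984·26.674) / 3674.438196 = -38.019789

x=19.429 y=-38.020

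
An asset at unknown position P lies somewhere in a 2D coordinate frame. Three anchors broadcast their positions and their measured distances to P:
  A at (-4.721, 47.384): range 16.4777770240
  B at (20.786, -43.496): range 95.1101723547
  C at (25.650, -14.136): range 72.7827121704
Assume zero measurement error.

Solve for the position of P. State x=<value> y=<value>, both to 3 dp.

eq1: (x + 4.721)² + (y − 47.384)² = 16.4777770240²
eq2: (x − 20.786)² + (y + 43.496)² = 95.1101723547²
eq3: (x − 25.650)² + (y + 14.136)² = 72.7827121704²
eq2−eq3, eq2−eq1 (x²,y² cancel):
  9.728·x + 58.720·y = 2282.410878
  -51.014·x + 181.760·y = 8717.999235
det = 9.728·181.760 − 58.720·-51.014 = 4763.703360
x = (2282.410878·181.760 − 58.720·8717.999235) / 4763.703360 = -20.376985
y = (9.728·8717.999235 − 2282.410878·-51.014) / 4763.703360 = 42.245201

x=-20.377 y=42.245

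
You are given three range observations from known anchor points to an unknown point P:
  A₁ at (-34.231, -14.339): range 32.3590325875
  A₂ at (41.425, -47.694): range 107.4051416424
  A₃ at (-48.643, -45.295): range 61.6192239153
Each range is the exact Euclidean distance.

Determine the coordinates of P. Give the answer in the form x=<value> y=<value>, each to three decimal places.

x=-44.900 y=16.210

eq1: (x + 34.231)² + (y + 14.339)² = 32.3590325875²
eq2: (x − 41.425)² + (y + 47.694)² = 107.4051416424²
eq3: (x + 48.643)² + (y + 45.295)² = 61.6192239153²
eq1−eq3, eq1−eq2 (x²,y² cancel):
  -28.824·x − 61.912·y = 290.588426
  151.312·x − 66.710·y = -7875.377482
det = -28.824·-66.710 − -61.912·151.312 = 11290.877584
x = (290.588426·-66.710 − -61.912·-7875.377482) / 11290.877584 = -44.900454
y = (-28.824·-7875.377482 − 290.588426·151.312) / 11290.877584 = 16.210464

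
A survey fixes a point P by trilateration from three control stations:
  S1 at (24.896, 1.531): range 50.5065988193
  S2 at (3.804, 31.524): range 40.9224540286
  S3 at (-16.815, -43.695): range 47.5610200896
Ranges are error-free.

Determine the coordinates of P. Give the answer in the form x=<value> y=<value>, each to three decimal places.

x=-25.588 y=3.050

eq1: (x − 24.896)² + (y − 1.531)² = 50.5065988193²
eq2: (x − 3.804)² + (y − 31.524)² = 40.9224540286²
eq3: (x + 16.815)² + (y + 43.695)² = 47.5610200896²
eq3−eq1, eq3−eq2 (x²,y² cancel):
  83.422·x + 90.452·y = -1858.708365
  41.238·x + 150.438·y = -596.360870
det = 83.422·150.438 − 90.452·41.238 = 8819.779260
x = (-1858.708365·150.438 − 90.452·-596.360870) / 8819.779260 = -25.587753
y = (83.422·-596.360870 − -1858.708365·41.238) / 8819.779260 = 3.049940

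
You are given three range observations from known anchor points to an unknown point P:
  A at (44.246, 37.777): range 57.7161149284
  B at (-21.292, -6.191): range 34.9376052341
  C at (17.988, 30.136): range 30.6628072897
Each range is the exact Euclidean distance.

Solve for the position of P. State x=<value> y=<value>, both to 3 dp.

eq1: (x − 44.246)² + (y − 37.777)² = 57.7161149284²
eq2: (x + 21.292)² + (y + 6.191)² = 34.9376052341²
eq3: (x − 17.988)² + (y − 30.136)² = 30.6628072897²
eq3−eq1, eq3−eq2 (x²,y² cancel):
  52.516·x + 15.282·y = -237.878567
  -78.560·x − 72.654·y = -1020.497404
det = 52.516·-72.654 − 15.282·-78.560 = -2614.943544
x = (-237.878567·-72.654 − 15.282·-1020.497404) / -2614.943544 = -12.573147
y = (52.516·-1020.497404 − -237.878567·-78.560) / -2614.943544 = 27.641202

x=-12.573 y=27.641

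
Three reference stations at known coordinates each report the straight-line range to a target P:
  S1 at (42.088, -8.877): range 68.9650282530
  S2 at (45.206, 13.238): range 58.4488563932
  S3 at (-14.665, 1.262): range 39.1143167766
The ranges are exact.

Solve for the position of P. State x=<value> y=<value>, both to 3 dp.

x=-6.956 y=39.609

eq1: (x − 42.088)² + (y + 8.877)² = 68.9650282530²
eq2: (x − 45.206)² + (y − 13.238)² = 58.4488563932²
eq3: (x + 14.665)² + (y − 1.262)² = 39.1143167766²
eq3−eq1, eq3−eq2 (x²,y² cancel):
  113.506·x − 20.278·y = -1592.699341
  119.742·x + 23.952·y = 115.833174
det = 113.506·23.952 − -20.278·119.742 = 5146.823988
x = (-1592.699341·23.952 − -20.278·115.833174) / 5146.823988 = -6.955643
y = (113.506·115.833174 − -1592.699341·119.742) / 5146.823988 = 39.609041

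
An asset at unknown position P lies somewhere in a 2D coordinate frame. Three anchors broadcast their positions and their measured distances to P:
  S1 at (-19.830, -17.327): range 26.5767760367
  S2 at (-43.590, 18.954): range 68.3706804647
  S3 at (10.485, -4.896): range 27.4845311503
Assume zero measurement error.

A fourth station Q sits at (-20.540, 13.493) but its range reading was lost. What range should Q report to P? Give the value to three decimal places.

eq1: (x + 19.830)² + (y + 17.327)² = 26.5767760367²
eq2: (x + 43.590)² + (y − 18.954)² = 68.3706804647²
eq3: (x − 10.485)² + (y + 4.896)² = 27.4845311503²
eq1−eq3, eq1−eq2 (x²,y² cancel):
  60.630·x + 24.862·y = -608.622216
  -47.520·x + 72.562·y = -2402.336536
det = 60.630·72.562 − 24.862·-47.520 = 5580.876300
x = (-608.622216·72.562 − 24.862·-2402.336536) / 5580.876300 = 2.788818
y = (60.630·-2402.336536 − -608.622216·-47.520) / 5580.876300 = -31.281000
|P − Q| = √((2.788818 − -20.540)² + (-31.281000 − 13.493)²) = 50.487076

50.487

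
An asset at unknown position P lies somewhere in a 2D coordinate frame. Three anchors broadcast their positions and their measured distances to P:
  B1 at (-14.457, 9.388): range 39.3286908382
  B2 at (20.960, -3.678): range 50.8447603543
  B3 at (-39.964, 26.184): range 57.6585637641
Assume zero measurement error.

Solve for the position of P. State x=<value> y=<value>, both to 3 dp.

x=-23.149 y=-28.968

eq1: (x + 14.457)² + (y − 9.388)² = 39.3286908382²
eq2: (x − 20.960)² + (y + 3.678)² = 50.8447603543²
eq3: (x + 39.964)² + (y − 26.184)² = 57.6585637641²
eq1−eq3, eq1−eq2 (x²,y² cancel):
  -51.014·x + 33.592·y = 207.819707
  70.834·x − 26.132·y = -882.733841
det = -51.014·-26.132 − 33.592·70.834 = -1046.357880
x = (207.819707·-26.132 − 33.592·-882.733841) / -1046.357880 = -23.148916
y = (-51.014·-882.733841 − 207.819707·70.834) / -1046.357880 = -28.968180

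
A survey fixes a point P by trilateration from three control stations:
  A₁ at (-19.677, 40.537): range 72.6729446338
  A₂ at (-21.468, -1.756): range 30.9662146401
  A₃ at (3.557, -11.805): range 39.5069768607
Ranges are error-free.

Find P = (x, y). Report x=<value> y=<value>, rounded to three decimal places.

x=-30.818 y=-31.277

eq1: (x + 19.677)² + (y − 40.537)² = 72.6729446338²
eq2: (x + 21.468)² + (y + 1.756)² = 30.9662146401²
eq3: (x − 3.557)² + (y + 11.805)² = 39.5069768607²
eq2−eq3, eq2−eq1 (x²,y² cancel):
  50.050·x − 20.098·y = -913.843058
  3.582·x + 84.586·y = -2755.976295
det = 50.050·84.586 − -20.098·3.582 = 4305.520336
x = (-913.843058·84.586 − -20.098·-2755.976295) / 4305.520336 = -30.818096
y = (50.050·-2755.976295 − -913.843058·3.582) / 4305.520336 = -31.276876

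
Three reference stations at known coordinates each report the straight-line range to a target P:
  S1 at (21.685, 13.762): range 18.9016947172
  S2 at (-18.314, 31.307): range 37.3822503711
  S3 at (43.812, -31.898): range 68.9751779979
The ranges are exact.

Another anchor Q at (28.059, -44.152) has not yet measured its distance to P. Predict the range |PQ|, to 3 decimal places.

77.159

eq1: (x − 21.685)² + (y − 13.762)² = 18.9016947172²
eq2: (x + 18.314)² + (y − 31.307)² = 37.3822503711²
eq3: (x − 43.812)² + (y + 31.898)² = 68.9751779979²
eq3−eq1, eq3−eq2 (x²,y² cancel):
  -44.254·x + 91.320·y = 2122.959238
  -124.252·x + 126.410·y = 1738.699634
det = -44.254·126.410 − 91.320·-124.252 = 5752.544500
x = (2122.959238·126.410 − 91.320·1738.699634) / 5752.544500 = 19.049870
y = (-44.254·1738.699634 − 2122.959238·-124.252) / 5752.544500 = 32.479109
|P − Q| = √((19.049870 − 28.059)² + (32.479109 − -44.152)²) = 77.158870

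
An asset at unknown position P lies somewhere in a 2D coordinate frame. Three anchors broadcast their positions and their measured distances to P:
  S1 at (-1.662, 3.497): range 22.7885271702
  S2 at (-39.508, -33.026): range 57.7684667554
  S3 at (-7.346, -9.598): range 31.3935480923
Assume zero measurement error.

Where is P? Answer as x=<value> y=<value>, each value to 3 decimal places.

eq1: (x + 1.662)² + (y − 3.497)² = 22.7885271702²
eq2: (x + 39.508)² + (y + 33.026)² = 57.7684667554²
eq3: (x + 7.346)² + (y + 9.598)² = 31.3935480923²
eq1−eq3, eq1−eq2 (x²,y² cancel):
  -11.368·x − 26.190·y = -335.143824
  -75.692·x − 73.046·y = -181.271294
det = -11.368·-73.046 − -26.190·-75.692 = -1151.986552
x = (-335.143824·-73.046 − -26.190·-181.271294) / -1151.986552 = -17.129905
y = (-11.368·-181.271294 − -335.143824·-75.692) / -1151.986552 = 20.232019

x=-17.130 y=20.232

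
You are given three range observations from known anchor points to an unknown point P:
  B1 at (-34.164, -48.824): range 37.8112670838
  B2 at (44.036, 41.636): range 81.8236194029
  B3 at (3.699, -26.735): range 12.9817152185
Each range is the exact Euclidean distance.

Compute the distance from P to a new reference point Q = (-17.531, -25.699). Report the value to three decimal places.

eq1: (x + 34.164)² + (y + 48.824)² = 37.8112670838²
eq2: (x − 44.036)² + (y − 41.636)² = 81.8236194029²
eq3: (x − 3.699)² + (y + 26.735)² = 12.9817152185²
eq3−eq2, eq3−eq1 (x²,y² cancel):
  80.674·x + 136.742·y = -3582.296796
  -75.726·x − 44.178·y = 1561.352058
det = 80.674·-44.178 − 136.742·-75.726 = 6790.908720
x = (-3582.296796·-44.178 − 136.742·1561.352058) / 6790.908720 = -8.134949
y = (80.674·1561.352058 − -3582.296796·-75.726) / 6790.908720 = -21.398092
|P − Q| = √((-8.134949 − -17.531)² + (-21.398092 − -25.699)²) = 10.333614

10.334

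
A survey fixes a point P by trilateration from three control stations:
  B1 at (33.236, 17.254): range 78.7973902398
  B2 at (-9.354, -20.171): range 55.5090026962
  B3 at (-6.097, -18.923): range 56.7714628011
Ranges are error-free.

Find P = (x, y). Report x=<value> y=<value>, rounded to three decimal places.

x=-45.417 y=22.028

eq1: (x − 33.236)² + (y − 17.254)² = 78.7973902398²
eq2: (x + 9.354)² + (y + 20.171)² = 55.5090026962²
eq3: (x + 6.097)² + (y + 18.923)² = 56.7714628011²
eq2−eq3, eq2−eq1 (x²,y² cancel):
  6.514·x + 2.496·y = -240.862827
  85.180·x + 74.850·y = -2219.813673
det = 6.514·74.850 − 2.496·85.180 = 274.963620
x = (-240.862827·74.850 − 2.496·-2219.813673) / 274.963620 = -45.416654
y = (6.514·-2219.813673 − -240.862827·85.180) / 274.963620 = 22.027748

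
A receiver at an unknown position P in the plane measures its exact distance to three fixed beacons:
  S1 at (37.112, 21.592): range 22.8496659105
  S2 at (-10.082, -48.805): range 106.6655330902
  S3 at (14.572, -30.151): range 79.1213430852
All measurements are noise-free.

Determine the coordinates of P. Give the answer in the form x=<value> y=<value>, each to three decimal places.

eq1: (x − 37.112)² + (y − 21.592)² = 22.8496659105²
eq2: (x + 10.082)² + (y + 48.805)² = 106.6655330902²
eq3: (x − 14.572)² + (y + 30.151)² = 79.1213430852²
eq1−eq2, eq1−eq3 (x²,y² cancel):
  -94.388·x − 140.794·y = -10215.368976
  -45.080·x − 103.486·y = -6460.168722
det = -94.388·-103.486 − -140.794·-45.080 = 3420.843048
x = (-10215.368976·-103.486 − -140.794·-6460.168722) / 3420.843048 = 43.145703
y = (-94.388·-6460.168722 − -10215.368976·-45.080) / 3420.843048 = 43.630640

x=43.146 y=43.631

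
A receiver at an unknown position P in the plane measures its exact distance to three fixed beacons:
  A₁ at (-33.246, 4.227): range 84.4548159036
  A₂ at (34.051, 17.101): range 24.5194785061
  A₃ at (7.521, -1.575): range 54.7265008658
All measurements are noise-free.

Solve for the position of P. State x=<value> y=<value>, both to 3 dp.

eq1: (x + 33.246)² + (y − 4.227)² = 84.4548159036²
eq2: (x − 34.051)² + (y − 17.101)² = 24.5194785061²
eq3: (x − 7.521)² + (y + 1.575)² = 54.7265008658²
eq1−eq2, eq1−eq3 (x²,y² cancel):
  134.594·x + 25.748·y = 6860.161860
  81.534·x − 11.604·y = 3073.508053
det = 134.594·-11.604 − 25.748·81.534 = -3661.166208
x = (6860.161860·-11.604 − 25.748·3073.508053) / -3661.166208 = 43.358317
y = (134.594·3073.508053 − 6860.161860·81.534) / -3661.166208 = 39.785327

x=43.358 y=39.785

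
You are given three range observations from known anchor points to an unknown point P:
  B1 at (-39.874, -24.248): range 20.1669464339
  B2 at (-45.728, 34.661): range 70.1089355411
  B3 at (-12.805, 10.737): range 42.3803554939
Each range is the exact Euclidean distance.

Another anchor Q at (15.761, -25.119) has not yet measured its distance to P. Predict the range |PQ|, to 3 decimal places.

eq1: (x + 39.874)² + (y + 24.248)² = 20.1669464339²
eq2: (x + 45.728)² + (y − 34.661)² = 70.1089355411²
eq3: (x + 12.805)² + (y − 10.737)² = 42.3803554939²
eq3−eq1, eq3−eq2 (x²,y² cancel):
  -54.138·x − 69.970·y = 3288.038989
  -65.846·x + 47.848·y = -105.984600
det = -54.138·47.848 − -69.970·-65.846 = -7197.639644
x = (3288.038989·47.848 − -69.970·-105.984600) / -7197.639644 = -20.827709
y = (-54.138·-105.984600 − 3288.038989·-65.846) / -7197.639644 = -30.877068
|P − Q| = √((-20.827709 − 15.761)² + (-30.877068 − -25.119)²) = 37.039020

37.039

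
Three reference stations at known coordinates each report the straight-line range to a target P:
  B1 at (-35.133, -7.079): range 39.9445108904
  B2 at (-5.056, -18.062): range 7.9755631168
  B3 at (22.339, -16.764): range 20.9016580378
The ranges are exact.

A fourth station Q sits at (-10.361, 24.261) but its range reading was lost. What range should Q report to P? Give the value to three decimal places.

47.619

eq1: (x + 35.133)² + (y + 7.079)² = 39.9445108904²
eq2: (x + 5.056)² + (y + 18.062)² = 7.9755631168²
eq3: (x − 22.339)² + (y + 16.764)² = 20.9016580378²
eq2−eq3, eq2−eq1 (x²,y² cancel):
  54.790·x + 2.596·y = 54.993935
  -60.154·x + 21.966·y = -599.313393
det = 54.790·21.966 − 2.596·-60.154 = 1359.676924
x = (54.993935·21.966 − 2.596·-599.313393) / 1359.676924 = 2.032699
y = (54.790·-599.313393 − 54.993935·-60.154) / 1359.676924 = -21.717126
|P − Q| = √((2.032699 − -10.361)² + (-21.717126 − 24.261)²) = 47.619239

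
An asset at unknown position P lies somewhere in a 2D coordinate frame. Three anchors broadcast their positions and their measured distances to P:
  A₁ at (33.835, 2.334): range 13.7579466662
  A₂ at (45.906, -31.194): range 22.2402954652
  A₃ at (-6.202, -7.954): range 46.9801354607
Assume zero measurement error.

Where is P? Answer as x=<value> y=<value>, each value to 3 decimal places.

x=40.751 y=-9.559

eq1: (x − 33.835)² + (y − 2.334)² = 13.7579466662²
eq2: (x − 45.906)² + (y + 31.194)² = 22.2402954652²
eq3: (x + 6.202)² + (y + 7.954)² = 46.9801354607²
eq3−eq1, eq3−eq2 (x²,y² cancel):
  80.074·x + 20.576·y = 3066.375892
  104.216·x − 46.480·y = 4691.197938
det = 80.074·-46.480 − 20.576·104.216 = -5866.187936
x = (3066.375892·-46.480 − 20.576·4691.197938) / -5866.187936 = 40.750696
y = (80.074·4691.197938 − 3066.375892·104.216) / -5866.187936 = -9.559454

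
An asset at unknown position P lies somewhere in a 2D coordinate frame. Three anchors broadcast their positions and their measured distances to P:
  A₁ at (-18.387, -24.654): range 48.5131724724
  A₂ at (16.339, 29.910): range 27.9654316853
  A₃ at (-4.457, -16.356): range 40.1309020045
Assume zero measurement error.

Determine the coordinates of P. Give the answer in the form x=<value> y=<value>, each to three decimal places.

eq1: (x + 18.387)² + (y + 24.654)² = 48.5131724724²
eq2: (x − 16.339)² + (y − 29.910)² = 27.9654316853²
eq3: (x + 4.457)² + (y + 16.356)² = 40.1309020045²
eq2−eq3, eq2−eq1 (x²,y² cancel):
  -41.592·x − 92.532·y = -1702.611362
  -69.452·x − 109.128·y = -1787.132070
det = -41.592·-109.128 − -92.532·-69.452 = -1887.680688
x = (-1702.611362·-109.128 − -92.532·-1787.132070) / -1887.680688 = -10.825808
y = (-41.592·-1787.132070 − -1702.611362·-69.452) / -1887.680688 = 23.266312

x=-10.826 y=23.266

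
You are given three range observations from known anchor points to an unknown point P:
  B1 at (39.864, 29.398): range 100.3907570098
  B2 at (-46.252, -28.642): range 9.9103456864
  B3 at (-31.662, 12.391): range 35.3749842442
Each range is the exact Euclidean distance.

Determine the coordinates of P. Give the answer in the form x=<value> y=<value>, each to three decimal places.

x=-48.138 y=-18.913

eq1: (x − 39.864)² + (y − 29.398)² = 100.3907570098²
eq2: (x + 46.252)² + (y + 28.642)² = 9.9103456864²
eq3: (x + 31.662)² + (y − 12.391)² = 35.3749842442²
eq1−eq2, eq1−eq3 (x²,y² cancel):
  -172.232·x − 116.080·y = 10486.319909
  -143.052·x − 34.014·y = 7529.552808
det = -172.232·-34.014 − -116.080·-143.052 = -10747.176912
x = (10486.319909·-34.014 − -116.080·7529.552808) / -10747.176912 = -48.138112
y = (-172.232·7529.552808 − 10486.319909·-143.052) / -10747.176912 = -18.912790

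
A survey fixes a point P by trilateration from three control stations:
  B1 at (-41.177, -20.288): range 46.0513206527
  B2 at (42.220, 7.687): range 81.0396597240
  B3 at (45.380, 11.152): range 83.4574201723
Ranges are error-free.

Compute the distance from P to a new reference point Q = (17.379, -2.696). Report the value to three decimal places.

61.125

eq1: (x + 41.177)² + (y + 20.288)² = 46.0513206527²
eq2: (x − 42.220)² + (y − 7.687)² = 81.0396597240²
eq3: (x − 45.380)² + (y − 11.152)² = 83.4574201723²
eq2−eq3, eq2−eq1 (x²,y² cancel):
  6.320·x + 6.930·y = -55.621399
  -166.794·x − 55.950·y = 4712.232218
det = 6.320·-55.950 − 6.930·-166.794 = 802.278420
x = (-55.621399·-55.950 − 6.930·4712.232218) / 802.278420 = -36.824812
y = (6.320·4712.232218 − -55.621399·-166.794) / 802.278420 = 25.557203
|P − Q| = √((-36.824812 − 17.379)² + (25.557203 − -2.696)²) = 61.125254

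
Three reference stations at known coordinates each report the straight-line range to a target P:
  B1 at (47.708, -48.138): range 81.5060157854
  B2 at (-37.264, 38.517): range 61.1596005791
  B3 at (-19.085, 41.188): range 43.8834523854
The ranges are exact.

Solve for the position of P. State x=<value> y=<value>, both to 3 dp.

x=23.244 y=29.610

eq1: (x − 47.708)² + (y + 48.138)² = 81.5060157854²
eq2: (x + 37.264)² + (y − 38.517)² = 61.1596005791²
eq3: (x + 19.085)² + (y − 41.188)² = 43.8834523854²
eq3−eq2, eq3−eq1 (x²,y² cancel):
  -36.358·x − 5.342·y = -1003.262934
  133.586·x − 178.652·y = -2184.841477
det = -36.358·-178.652 − -5.342·133.586 = 7209.045828
x = (-1003.262934·-178.652 − -5.342·-2184.841477) / 7209.045828 = 23.243507
y = (-36.358·-2184.841477 − -1003.262934·133.586) / 7209.045828 = 29.609792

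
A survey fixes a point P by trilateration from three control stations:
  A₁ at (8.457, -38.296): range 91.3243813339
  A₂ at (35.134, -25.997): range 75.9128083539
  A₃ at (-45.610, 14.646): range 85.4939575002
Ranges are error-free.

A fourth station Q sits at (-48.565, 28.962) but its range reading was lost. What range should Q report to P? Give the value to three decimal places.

83.516

eq1: (x − 8.457)² + (y + 38.296)² = 91.3243813339²
eq2: (x − 35.134)² + (y + 25.997)² = 75.9128083539²
eq3: (x + 45.610)² + (y − 14.646)² = 85.4939575002²
eq2−eq3, eq2−eq1 (x²,y² cancel):
  -161.488·x + 81.286·y = -1161.926846
  -53.354·x − 24.598·y = -2949.525654
det = -161.488·-24.598 − 81.286·-53.354 = 8309.215068
x = (-1161.926846·-24.598 − 81.286·-2949.525654) / 8309.215068 = 32.293811
y = (-161.488·-2949.525654 − -1161.926846·-53.354) / 8309.215068 = 49.862659
|P − Q| = √((32.293811 − -48.565)² + (49.862659 − 28.962)²) = 83.516374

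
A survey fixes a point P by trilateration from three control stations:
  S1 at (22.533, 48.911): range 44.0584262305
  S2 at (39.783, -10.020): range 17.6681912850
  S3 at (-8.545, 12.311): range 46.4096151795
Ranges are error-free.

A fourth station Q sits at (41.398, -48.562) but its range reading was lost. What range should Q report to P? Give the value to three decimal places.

56.204

eq1: (x − 22.533)² + (y − 48.911)² = 44.0584262305²
eq2: (x − 39.783)² + (y + 10.020)² = 17.6681912850²
eq3: (x + 8.545)² + (y − 12.311)² = 46.4096151795²
eq2−eq1, eq2−eq3 (x²,y² cancel):
  -34.500·x + 117.862·y = -412.045418
  -96.656·x + 44.662·y = -3300.197141
det = -34.500·44.662 − 117.862·-96.656 = 9851.230472
x = (-412.045418·44.662 − 117.862·-3300.197141) / 9851.230472 = 37.616120
y = (-34.500·-3300.197141 − -412.045418·-96.656) / 9851.230472 = 7.514811
|P − Q| = √((37.616120 − 41.398)² + (7.514811 − -48.562)²) = 56.204194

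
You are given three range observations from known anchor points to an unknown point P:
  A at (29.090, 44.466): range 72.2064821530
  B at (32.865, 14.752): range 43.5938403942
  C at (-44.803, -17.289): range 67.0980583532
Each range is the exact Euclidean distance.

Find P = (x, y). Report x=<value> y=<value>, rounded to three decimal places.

eq1: (x − 29.090)² + (y − 44.466)² = 72.2064821530²
eq2: (x − 32.865)² + (y − 14.752)² = 43.5938403942²
eq3: (x + 44.803)² + (y + 17.289)² = 67.0980583532²
eq1−eq3, eq1−eq2 (x²,y² cancel):
  -147.786·x − 123.510·y = 194.391704
  7.550·x − 59.428·y = 1787.629618
det = -147.786·-59.428 − -123.510·7.550 = 9715.126908
x = (194.391704·-59.428 − -123.510·1787.629618) / 9715.126908 = 21.537323
y = (-147.786·1787.629618 − 194.391704·7.550) / 9715.126908 = -27.344397

x=21.537 y=-27.344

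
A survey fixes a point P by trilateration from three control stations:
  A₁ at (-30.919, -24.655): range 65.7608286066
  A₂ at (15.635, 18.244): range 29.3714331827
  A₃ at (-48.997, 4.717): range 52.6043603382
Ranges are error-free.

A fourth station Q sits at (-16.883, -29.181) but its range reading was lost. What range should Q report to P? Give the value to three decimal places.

eq1: (x + 30.919)² + (y + 24.655)² = 65.7608286066²
eq2: (x − 15.635)² + (y − 18.244)² = 29.3714331827²
eq3: (x + 48.997)² + (y − 4.717)² = 52.6043603382²
eq2−eq3, eq2−eq1 (x²,y² cancel):
  -129.264·x − 27.054·y = -58.878302
  -93.108·x − 85.798·y = -2475.248667
det = -129.264·-85.798 − -27.054·-93.108 = 8571.648840
x = (-58.878302·-85.798 − -27.054·-2475.248667) / 8571.648840 = -7.223084
y = (-129.264·-2475.248667 − -58.878302·-93.108) / 8571.648840 = 36.688216
|P − Q| = √((-7.223084 − -16.883)² + (36.688216 − -29.181)²) = 66.573775

66.574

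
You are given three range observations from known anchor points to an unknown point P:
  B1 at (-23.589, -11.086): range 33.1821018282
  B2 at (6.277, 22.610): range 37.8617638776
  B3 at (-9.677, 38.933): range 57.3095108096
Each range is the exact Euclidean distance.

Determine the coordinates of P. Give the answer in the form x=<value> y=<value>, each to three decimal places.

eq1: (x + 23.589)² + (y + 11.086)² = 33.1821018282²
eq2: (x − 6.277)² + (y − 22.610)² = 37.8617638776²
eq3: (x + 9.677)² + (y − 38.933)² = 57.3095108096²
eq2−eq1, eq2−eq3 (x²,y² cancel):
  -59.732·x − 67.392·y = 461.188770
  -31.908·x + 32.646·y = -792.056876
det = -59.732·32.646 − -67.392·-31.908 = -4100.354808
x = (461.188770·32.646 − -67.392·-792.056876) / -4100.354808 = 9.346101
y = (-59.732·-792.056876 − 461.188770·-31.908) / -4100.354808 = -15.127167

x=9.346 y=-15.127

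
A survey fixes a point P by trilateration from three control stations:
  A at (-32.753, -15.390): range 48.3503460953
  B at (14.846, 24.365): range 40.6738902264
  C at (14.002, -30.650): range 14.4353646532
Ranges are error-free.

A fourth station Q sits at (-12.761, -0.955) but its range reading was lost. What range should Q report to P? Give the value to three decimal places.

32.237

eq1: (x + 32.753)² + (y + 15.390)² = 48.3503460953²
eq2: (x − 14.846)² + (y − 24.365)² = 40.6738902264²
eq3: (x − 14.002)² + (y + 30.650)² = 14.4353646532²
eq3−eq1, eq3−eq2 (x²,y² cancel):
  -93.510·x + 30.520·y = -1955.243610
  1.688·x + 110.030·y = -1767.407156
det = -93.510·110.030 − 30.520·1.688 = -10340.423060
x = (-1955.243610·110.030 − 30.520·-1767.407156) / -10340.423060 = 15.588742
y = (-93.510·-1767.407156 − -1955.243610·1.688) / -10340.423060 = -16.302108
|P − Q| = √((15.588742 − -12.761)² + (-16.302108 − -0.955)²) = 32.237270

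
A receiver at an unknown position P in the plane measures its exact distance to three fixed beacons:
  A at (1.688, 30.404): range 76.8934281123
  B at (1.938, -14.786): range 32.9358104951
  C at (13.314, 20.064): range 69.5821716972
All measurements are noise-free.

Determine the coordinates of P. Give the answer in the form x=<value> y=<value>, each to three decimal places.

x=-9.503 y=-45.671

eq1: (x − 1.688)² + (y − 30.404)² = 76.8934281123²
eq2: (x − 1.938)² + (y + 14.786)² = 32.9358104951²
eq3: (x − 13.314)² + (y − 20.064)² = 69.5821716972²
eq1−eq3, eq1−eq2 (x²,y² cancel):
  23.252·x − 20.680·y = 723.494801
  0.500·x − 90.380·y = 4122.960754
det = 23.252·-90.380 − -20.680·0.500 = -2091.175760
x = (723.494801·-90.380 − -20.680·4122.960754) / -2091.175760 = -9.503442
y = (23.252·4122.960754 − 723.494801·0.500) / -2091.175760 = -45.670640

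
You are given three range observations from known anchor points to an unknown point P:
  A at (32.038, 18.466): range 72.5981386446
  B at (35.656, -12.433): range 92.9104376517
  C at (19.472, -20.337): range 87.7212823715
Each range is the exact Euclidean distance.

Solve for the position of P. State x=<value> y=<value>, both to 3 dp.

x=-33.582 y=49.522

eq1: (x − 32.038)² + (y − 18.466)² = 72.5981386446²
eq2: (x − 35.656)² + (y + 12.433)² = 92.9104376517²
eq3: (x − 19.472)² + (y + 20.337)² = 87.7212823715²
eq2−eq3, eq2−eq1 (x²,y² cancel):
  -32.368·x − 15.808·y = 304.148572
  -7.236·x + 61.798·y = 3303.356465
det = -32.368·61.798 − -15.808·-7.236 = -2114.664352
x = (304.148572·61.798 − -15.808·3303.356465) / -2114.664352 = -33.582272
y = (-32.368·3303.356465 − 304.148572·-7.236) / -2114.664352 = 49.521912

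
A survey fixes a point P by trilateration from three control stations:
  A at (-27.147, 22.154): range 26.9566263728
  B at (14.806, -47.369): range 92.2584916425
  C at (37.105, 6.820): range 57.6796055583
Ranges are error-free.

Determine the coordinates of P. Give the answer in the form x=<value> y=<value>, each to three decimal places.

eq1: (x + 27.147)² + (y − 22.154)² = 26.9566263728²
eq2: (x − 14.806)² + (y + 47.369)² = 92.2584916425²
eq3: (x − 37.105)² + (y − 6.820)² = 57.6796055583²
eq1−eq3, eq1−eq2 (x²,y² cancel):
  128.504·x − 30.668·y = -2404.743092
  83.906·x − 139.046·y = -6549.689103
det = 128.504·-139.046 − -30.668·83.906 = -15294.737976
x = (-2404.743092·-139.046 − -30.668·-6549.689103) / -15294.737976 = -8.728756
y = (128.504·-6549.689103 − -2404.743092·83.906) / -15294.737976 = 41.837191

x=-8.729 y=41.837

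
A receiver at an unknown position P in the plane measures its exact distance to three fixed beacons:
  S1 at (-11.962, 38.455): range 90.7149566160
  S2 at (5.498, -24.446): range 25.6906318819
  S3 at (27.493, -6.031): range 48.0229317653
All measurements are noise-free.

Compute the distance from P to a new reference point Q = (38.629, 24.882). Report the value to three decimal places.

80.835

eq1: (x + 11.962)² + (y − 38.455)² = 90.7149566160²
eq2: (x − 5.498)² + (y + 24.446)² = 25.6906318819²
eq3: (x − 27.493)² + (y + 6.031)² = 48.0229317653²
eq1−eq2, eq1−eq3 (x²,y² cancel):
  34.920·x − 125.802·y = 6575.153238
  78.910·x − 88.972·y = 5093.362920
det = 34.920·-88.972 − -125.802·78.910 = 6820.133580
x = (6575.153238·-88.972 − -125.802·5093.362920) / 6820.133580 = 8.174431
y = (34.920·5093.362920 − 6575.153238·78.910) / 6820.133580 = -49.996837
|P − Q| = √((8.174431 − 38.629)² + (-49.996837 − 24.882)²) = 80.835148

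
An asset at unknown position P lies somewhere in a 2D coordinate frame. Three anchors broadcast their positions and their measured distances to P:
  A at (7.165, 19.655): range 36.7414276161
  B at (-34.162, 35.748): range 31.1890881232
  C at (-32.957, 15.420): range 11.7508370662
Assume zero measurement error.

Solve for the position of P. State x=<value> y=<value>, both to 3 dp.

eq1: (x − 7.165)² + (y − 19.655)² = 36.7414276161²
eq2: (x + 34.162)² + (y − 35.748)² = 31.1890881232²
eq3: (x + 32.957)² + (y − 15.420)² = 11.7508370662²
eq3−eq1, eq3−eq2 (x²,y² cancel):
  80.244·x + 8.470·y = -2098.134331
  -2.410·x + 40.656·y = 286.344453
det = 80.244·40.656 − 8.470·-2.410 = 3282.812764
x = (-2098.134331·40.656 − 8.470·286.344453) / 3282.812764 = -26.723147
y = (80.244·286.344453 − -2098.134331·-2.410) / 3282.812764 = 5.459014

x=-26.723 y=5.459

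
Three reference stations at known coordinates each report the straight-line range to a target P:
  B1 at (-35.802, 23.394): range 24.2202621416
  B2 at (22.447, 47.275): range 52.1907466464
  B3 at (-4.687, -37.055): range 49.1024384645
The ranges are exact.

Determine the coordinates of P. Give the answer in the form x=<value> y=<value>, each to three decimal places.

eq1: (x + 35.802)² + (y − 23.394)² = 24.2202621416²
eq2: (x − 22.447)² + (y − 47.275)² = 52.1907466464²
eq3: (x + 4.687)² + (y + 37.055)² = 49.1024384645²
eq1−eq3, eq1−eq2 (x²,y² cancel):
  62.230·x − 120.898·y = -2258.449811
  116.498·x + 47.762·y = -1227.521943
det = 62.230·47.762 − -120.898·116.498 = 17056.604464
x = (-2258.449811·47.762 − -120.898·-1227.521943) / 17056.604464 = -15.024856
y = (62.230·-1227.521943 − -2258.449811·116.498) / 17056.604464 = 10.946856

x=-15.025 y=10.947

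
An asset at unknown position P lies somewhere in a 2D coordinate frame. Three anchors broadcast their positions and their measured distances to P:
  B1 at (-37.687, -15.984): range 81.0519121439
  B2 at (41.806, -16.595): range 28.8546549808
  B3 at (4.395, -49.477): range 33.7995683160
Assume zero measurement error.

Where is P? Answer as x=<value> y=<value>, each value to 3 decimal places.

x=37.921 y=-45.187

eq1: (x + 37.687)² + (y + 15.984)² = 81.0519121439²
eq2: (x − 41.806)² + (y + 16.595)² = 28.8546549808²
eq3: (x − 4.395)² + (y + 49.477)² = 33.7995683160²
eq2−eq1, eq2−eq3 (x²,y² cancel):
  -158.986·x + 1.222·y = -6084.158784
  -74.822·x − 65.764·y = 134.334189
det = -158.986·-65.764 − 1.222·-74.822 = 10546.987788
x = (-6084.158784·-65.764 − 1.222·134.334189) / 10546.987788 = 37.921203
y = (-158.986·134.334189 − -6084.158784·-74.822) / 10546.987788 = -45.186948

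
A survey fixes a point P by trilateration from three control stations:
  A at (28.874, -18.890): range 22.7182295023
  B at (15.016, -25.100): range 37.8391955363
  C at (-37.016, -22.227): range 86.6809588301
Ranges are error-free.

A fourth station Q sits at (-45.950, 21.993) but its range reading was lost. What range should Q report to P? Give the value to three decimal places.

eq1: (x − 28.874)² + (y + 18.890)² = 22.7182295023²
eq2: (x − 15.016)² + (y + 25.100)² = 37.8391955363²
eq3: (x + 37.016)² + (y + 22.227)² = 86.6809588301²
eq2−eq3, eq2−eq1 (x²,y² cancel):
  -104.064·x + 5.746·y = -5073.050376
  27.716·x + 12.420·y = 1250.736487
det = -104.064·12.420 − 5.746·27.716 = -1451.731016
x = (-5073.050376·12.420 − 5.746·1250.736487) / -1451.731016 = 48.351945
y = (-104.064·1250.736487 − -5073.050376·27.716) / -1451.731016 = -7.196941
|P − Q| = √((48.351945 − -45.950)² + (-7.196941 − 21.993)²) = 98.716308

98.716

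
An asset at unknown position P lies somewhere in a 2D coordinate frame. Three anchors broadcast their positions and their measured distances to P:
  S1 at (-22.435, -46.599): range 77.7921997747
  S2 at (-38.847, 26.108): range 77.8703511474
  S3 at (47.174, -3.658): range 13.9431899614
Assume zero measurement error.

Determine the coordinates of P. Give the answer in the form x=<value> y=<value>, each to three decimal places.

eq1: (x + 22.435)² + (y + 46.599)² = 77.7921997747²
eq2: (x + 38.847)² + (y − 26.108)² = 77.8703511474²
eq3: (x − 47.174)² + (y + 3.658)² = 13.9431899614²
eq2−eq1, eq2−eq3 (x²,y² cancel):
  32.824·x − 145.414·y = 496.244195
  172.042·x − 59.532·y = 5917.429209
det = 32.824·-59.532 − -145.414·172.042 = 23063.237020
x = (496.244195·-59.532 − -145.414·5917.429209) / 23063.237020 = 36.028535
y = (32.824·5917.429209 − 496.244195·172.042) / 23063.237020 = 4.720016

x=36.029 y=4.720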